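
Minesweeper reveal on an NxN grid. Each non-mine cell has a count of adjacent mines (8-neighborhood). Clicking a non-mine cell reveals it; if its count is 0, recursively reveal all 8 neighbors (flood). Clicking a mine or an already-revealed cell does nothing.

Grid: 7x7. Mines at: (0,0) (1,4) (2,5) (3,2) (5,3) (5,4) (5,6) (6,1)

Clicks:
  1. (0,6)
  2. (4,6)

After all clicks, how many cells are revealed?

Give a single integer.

Answer: 5

Derivation:
Click 1 (0,6) count=0: revealed 4 new [(0,5) (0,6) (1,5) (1,6)] -> total=4
Click 2 (4,6) count=1: revealed 1 new [(4,6)] -> total=5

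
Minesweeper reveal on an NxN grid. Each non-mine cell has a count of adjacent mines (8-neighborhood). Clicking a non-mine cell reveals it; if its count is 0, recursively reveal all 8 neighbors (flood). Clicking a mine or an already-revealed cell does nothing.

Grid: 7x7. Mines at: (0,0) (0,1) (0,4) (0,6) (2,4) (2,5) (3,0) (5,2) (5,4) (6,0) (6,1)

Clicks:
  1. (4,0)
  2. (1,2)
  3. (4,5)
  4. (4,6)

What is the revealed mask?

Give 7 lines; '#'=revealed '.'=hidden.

Answer: .......
..#....
.......
.....##
#....##
.....##
.....##

Derivation:
Click 1 (4,0) count=1: revealed 1 new [(4,0)] -> total=1
Click 2 (1,2) count=1: revealed 1 new [(1,2)] -> total=2
Click 3 (4,5) count=1: revealed 1 new [(4,5)] -> total=3
Click 4 (4,6) count=0: revealed 7 new [(3,5) (3,6) (4,6) (5,5) (5,6) (6,5) (6,6)] -> total=10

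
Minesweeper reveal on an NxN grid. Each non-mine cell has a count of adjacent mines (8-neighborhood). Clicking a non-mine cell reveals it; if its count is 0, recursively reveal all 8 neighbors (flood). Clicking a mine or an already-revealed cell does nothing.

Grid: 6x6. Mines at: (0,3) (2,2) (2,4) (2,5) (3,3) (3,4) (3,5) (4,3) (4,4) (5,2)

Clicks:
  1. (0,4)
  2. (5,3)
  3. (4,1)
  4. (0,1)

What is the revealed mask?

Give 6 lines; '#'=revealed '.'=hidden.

Answer: ###.#.
###...
##....
##....
##....
##.#..

Derivation:
Click 1 (0,4) count=1: revealed 1 new [(0,4)] -> total=1
Click 2 (5,3) count=3: revealed 1 new [(5,3)] -> total=2
Click 3 (4,1) count=1: revealed 1 new [(4,1)] -> total=3
Click 4 (0,1) count=0: revealed 13 new [(0,0) (0,1) (0,2) (1,0) (1,1) (1,2) (2,0) (2,1) (3,0) (3,1) (4,0) (5,0) (5,1)] -> total=16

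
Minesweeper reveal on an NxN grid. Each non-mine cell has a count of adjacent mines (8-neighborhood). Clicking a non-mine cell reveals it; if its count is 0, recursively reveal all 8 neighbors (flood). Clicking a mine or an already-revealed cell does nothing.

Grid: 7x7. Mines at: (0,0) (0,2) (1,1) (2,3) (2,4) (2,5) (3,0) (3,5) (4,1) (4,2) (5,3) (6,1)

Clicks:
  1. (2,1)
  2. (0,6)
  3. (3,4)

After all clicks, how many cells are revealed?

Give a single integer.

Answer: 10

Derivation:
Click 1 (2,1) count=2: revealed 1 new [(2,1)] -> total=1
Click 2 (0,6) count=0: revealed 8 new [(0,3) (0,4) (0,5) (0,6) (1,3) (1,4) (1,5) (1,6)] -> total=9
Click 3 (3,4) count=4: revealed 1 new [(3,4)] -> total=10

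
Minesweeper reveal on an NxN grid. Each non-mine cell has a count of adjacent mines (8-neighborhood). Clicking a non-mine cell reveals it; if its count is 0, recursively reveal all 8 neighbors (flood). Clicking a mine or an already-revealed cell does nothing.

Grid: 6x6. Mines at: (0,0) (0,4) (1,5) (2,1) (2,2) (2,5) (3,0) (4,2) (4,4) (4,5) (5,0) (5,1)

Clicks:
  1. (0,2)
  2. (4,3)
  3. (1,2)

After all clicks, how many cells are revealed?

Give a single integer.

Click 1 (0,2) count=0: revealed 6 new [(0,1) (0,2) (0,3) (1,1) (1,2) (1,3)] -> total=6
Click 2 (4,3) count=2: revealed 1 new [(4,3)] -> total=7
Click 3 (1,2) count=2: revealed 0 new [(none)] -> total=7

Answer: 7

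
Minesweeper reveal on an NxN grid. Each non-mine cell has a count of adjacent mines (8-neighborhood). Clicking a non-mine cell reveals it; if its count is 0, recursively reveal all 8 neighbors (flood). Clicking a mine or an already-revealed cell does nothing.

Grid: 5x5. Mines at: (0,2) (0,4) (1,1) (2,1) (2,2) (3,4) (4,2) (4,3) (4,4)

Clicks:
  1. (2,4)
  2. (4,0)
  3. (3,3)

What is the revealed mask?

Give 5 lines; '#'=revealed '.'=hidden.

Click 1 (2,4) count=1: revealed 1 new [(2,4)] -> total=1
Click 2 (4,0) count=0: revealed 4 new [(3,0) (3,1) (4,0) (4,1)] -> total=5
Click 3 (3,3) count=5: revealed 1 new [(3,3)] -> total=6

Answer: .....
.....
....#
##.#.
##...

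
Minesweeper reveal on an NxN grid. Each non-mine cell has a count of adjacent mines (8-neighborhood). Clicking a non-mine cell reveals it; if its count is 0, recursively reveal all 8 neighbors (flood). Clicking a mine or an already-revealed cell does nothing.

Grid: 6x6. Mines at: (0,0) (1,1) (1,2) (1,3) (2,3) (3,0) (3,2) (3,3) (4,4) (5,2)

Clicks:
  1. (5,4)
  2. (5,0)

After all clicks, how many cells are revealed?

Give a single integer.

Click 1 (5,4) count=1: revealed 1 new [(5,4)] -> total=1
Click 2 (5,0) count=0: revealed 4 new [(4,0) (4,1) (5,0) (5,1)] -> total=5

Answer: 5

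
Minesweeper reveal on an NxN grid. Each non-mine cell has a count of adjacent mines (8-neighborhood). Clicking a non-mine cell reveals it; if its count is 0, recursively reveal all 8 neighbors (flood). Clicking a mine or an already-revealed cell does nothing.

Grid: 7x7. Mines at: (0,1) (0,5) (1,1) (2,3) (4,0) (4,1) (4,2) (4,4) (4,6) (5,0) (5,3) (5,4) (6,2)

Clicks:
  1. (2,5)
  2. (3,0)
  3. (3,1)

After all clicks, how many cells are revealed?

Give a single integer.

Answer: 11

Derivation:
Click 1 (2,5) count=0: revealed 9 new [(1,4) (1,5) (1,6) (2,4) (2,5) (2,6) (3,4) (3,5) (3,6)] -> total=9
Click 2 (3,0) count=2: revealed 1 new [(3,0)] -> total=10
Click 3 (3,1) count=3: revealed 1 new [(3,1)] -> total=11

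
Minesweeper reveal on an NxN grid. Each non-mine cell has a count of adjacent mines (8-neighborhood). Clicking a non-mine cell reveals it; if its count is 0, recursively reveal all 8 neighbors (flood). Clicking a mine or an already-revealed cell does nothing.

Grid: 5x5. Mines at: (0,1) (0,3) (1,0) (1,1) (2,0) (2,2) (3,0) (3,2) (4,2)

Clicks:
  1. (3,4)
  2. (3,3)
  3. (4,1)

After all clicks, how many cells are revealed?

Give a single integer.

Answer: 9

Derivation:
Click 1 (3,4) count=0: revealed 8 new [(1,3) (1,4) (2,3) (2,4) (3,3) (3,4) (4,3) (4,4)] -> total=8
Click 2 (3,3) count=3: revealed 0 new [(none)] -> total=8
Click 3 (4,1) count=3: revealed 1 new [(4,1)] -> total=9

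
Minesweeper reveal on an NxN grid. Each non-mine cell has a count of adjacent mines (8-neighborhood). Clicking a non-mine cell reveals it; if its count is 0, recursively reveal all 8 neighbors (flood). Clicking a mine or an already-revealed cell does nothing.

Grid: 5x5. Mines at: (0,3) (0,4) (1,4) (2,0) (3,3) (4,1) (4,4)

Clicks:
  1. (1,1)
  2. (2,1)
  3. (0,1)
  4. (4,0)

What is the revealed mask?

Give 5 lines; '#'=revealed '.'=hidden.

Answer: ###..
###..
.#...
.....
#....

Derivation:
Click 1 (1,1) count=1: revealed 1 new [(1,1)] -> total=1
Click 2 (2,1) count=1: revealed 1 new [(2,1)] -> total=2
Click 3 (0,1) count=0: revealed 5 new [(0,0) (0,1) (0,2) (1,0) (1,2)] -> total=7
Click 4 (4,0) count=1: revealed 1 new [(4,0)] -> total=8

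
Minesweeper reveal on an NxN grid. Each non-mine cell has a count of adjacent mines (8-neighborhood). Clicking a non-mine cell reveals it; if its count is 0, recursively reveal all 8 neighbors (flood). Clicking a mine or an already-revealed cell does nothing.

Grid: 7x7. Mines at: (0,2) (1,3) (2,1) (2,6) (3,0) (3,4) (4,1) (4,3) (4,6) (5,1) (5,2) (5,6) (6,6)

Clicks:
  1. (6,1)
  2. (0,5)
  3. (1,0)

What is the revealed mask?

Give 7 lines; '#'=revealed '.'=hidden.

Answer: ....###
#...###
.......
.......
.......
.......
.#.....

Derivation:
Click 1 (6,1) count=2: revealed 1 new [(6,1)] -> total=1
Click 2 (0,5) count=0: revealed 6 new [(0,4) (0,5) (0,6) (1,4) (1,5) (1,6)] -> total=7
Click 3 (1,0) count=1: revealed 1 new [(1,0)] -> total=8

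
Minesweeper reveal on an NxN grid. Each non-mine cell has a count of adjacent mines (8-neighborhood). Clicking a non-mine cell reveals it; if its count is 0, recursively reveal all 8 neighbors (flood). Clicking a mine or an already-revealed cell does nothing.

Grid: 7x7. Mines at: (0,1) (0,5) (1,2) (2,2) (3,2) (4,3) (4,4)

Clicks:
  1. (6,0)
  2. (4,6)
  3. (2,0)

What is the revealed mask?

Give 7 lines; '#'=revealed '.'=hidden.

Click 1 (6,0) count=0: revealed 37 new [(1,0) (1,1) (1,3) (1,4) (1,5) (1,6) (2,0) (2,1) (2,3) (2,4) (2,5) (2,6) (3,0) (3,1) (3,3) (3,4) (3,5) (3,6) (4,0) (4,1) (4,2) (4,5) (4,6) (5,0) (5,1) (5,2) (5,3) (5,4) (5,5) (5,6) (6,0) (6,1) (6,2) (6,3) (6,4) (6,5) (6,6)] -> total=37
Click 2 (4,6) count=0: revealed 0 new [(none)] -> total=37
Click 3 (2,0) count=0: revealed 0 new [(none)] -> total=37

Answer: .......
##.####
##.####
##.####
###..##
#######
#######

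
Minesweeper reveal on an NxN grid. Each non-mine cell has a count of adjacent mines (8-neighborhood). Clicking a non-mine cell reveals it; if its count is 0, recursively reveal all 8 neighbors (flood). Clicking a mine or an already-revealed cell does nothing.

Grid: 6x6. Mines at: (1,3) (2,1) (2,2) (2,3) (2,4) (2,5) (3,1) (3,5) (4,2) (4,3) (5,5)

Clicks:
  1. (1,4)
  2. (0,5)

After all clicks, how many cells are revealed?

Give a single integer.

Answer: 4

Derivation:
Click 1 (1,4) count=4: revealed 1 new [(1,4)] -> total=1
Click 2 (0,5) count=0: revealed 3 new [(0,4) (0,5) (1,5)] -> total=4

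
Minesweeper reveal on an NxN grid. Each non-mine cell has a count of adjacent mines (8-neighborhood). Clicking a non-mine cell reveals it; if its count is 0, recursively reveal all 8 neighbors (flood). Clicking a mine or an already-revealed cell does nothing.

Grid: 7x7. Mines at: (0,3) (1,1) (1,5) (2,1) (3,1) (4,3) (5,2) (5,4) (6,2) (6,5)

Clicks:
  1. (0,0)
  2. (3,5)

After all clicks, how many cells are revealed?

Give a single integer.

Answer: 12

Derivation:
Click 1 (0,0) count=1: revealed 1 new [(0,0)] -> total=1
Click 2 (3,5) count=0: revealed 11 new [(2,4) (2,5) (2,6) (3,4) (3,5) (3,6) (4,4) (4,5) (4,6) (5,5) (5,6)] -> total=12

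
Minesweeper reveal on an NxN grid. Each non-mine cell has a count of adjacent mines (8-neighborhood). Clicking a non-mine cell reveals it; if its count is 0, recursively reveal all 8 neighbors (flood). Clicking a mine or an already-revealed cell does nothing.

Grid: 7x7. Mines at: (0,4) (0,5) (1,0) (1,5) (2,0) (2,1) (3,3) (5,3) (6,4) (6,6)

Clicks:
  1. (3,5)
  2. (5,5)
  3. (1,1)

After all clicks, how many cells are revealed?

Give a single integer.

Answer: 13

Derivation:
Click 1 (3,5) count=0: revealed 12 new [(2,4) (2,5) (2,6) (3,4) (3,5) (3,6) (4,4) (4,5) (4,6) (5,4) (5,5) (5,6)] -> total=12
Click 2 (5,5) count=2: revealed 0 new [(none)] -> total=12
Click 3 (1,1) count=3: revealed 1 new [(1,1)] -> total=13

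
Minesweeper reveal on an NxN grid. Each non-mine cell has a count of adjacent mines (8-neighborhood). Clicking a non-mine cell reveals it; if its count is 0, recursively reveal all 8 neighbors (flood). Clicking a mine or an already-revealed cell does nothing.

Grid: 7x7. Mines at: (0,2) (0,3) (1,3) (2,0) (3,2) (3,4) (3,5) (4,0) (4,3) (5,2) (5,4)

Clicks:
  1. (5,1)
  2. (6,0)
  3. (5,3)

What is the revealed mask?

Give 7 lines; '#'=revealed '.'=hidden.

Answer: .......
.......
.......
.......
.......
##.#...
##.....

Derivation:
Click 1 (5,1) count=2: revealed 1 new [(5,1)] -> total=1
Click 2 (6,0) count=0: revealed 3 new [(5,0) (6,0) (6,1)] -> total=4
Click 3 (5,3) count=3: revealed 1 new [(5,3)] -> total=5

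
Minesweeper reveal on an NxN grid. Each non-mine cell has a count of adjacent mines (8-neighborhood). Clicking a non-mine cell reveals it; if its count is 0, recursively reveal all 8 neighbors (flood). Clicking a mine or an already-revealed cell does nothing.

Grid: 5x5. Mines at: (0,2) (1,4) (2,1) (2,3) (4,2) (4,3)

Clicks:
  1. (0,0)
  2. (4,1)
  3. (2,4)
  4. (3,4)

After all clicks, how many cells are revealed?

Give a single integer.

Answer: 7

Derivation:
Click 1 (0,0) count=0: revealed 4 new [(0,0) (0,1) (1,0) (1,1)] -> total=4
Click 2 (4,1) count=1: revealed 1 new [(4,1)] -> total=5
Click 3 (2,4) count=2: revealed 1 new [(2,4)] -> total=6
Click 4 (3,4) count=2: revealed 1 new [(3,4)] -> total=7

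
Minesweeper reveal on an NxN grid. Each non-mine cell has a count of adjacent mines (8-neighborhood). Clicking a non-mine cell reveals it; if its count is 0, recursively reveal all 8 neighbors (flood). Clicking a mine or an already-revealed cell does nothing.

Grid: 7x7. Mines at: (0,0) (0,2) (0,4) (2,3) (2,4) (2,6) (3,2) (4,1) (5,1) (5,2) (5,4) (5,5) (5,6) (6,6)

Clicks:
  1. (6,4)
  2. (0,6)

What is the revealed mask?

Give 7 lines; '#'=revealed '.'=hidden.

Click 1 (6,4) count=2: revealed 1 new [(6,4)] -> total=1
Click 2 (0,6) count=0: revealed 4 new [(0,5) (0,6) (1,5) (1,6)] -> total=5

Answer: .....##
.....##
.......
.......
.......
.......
....#..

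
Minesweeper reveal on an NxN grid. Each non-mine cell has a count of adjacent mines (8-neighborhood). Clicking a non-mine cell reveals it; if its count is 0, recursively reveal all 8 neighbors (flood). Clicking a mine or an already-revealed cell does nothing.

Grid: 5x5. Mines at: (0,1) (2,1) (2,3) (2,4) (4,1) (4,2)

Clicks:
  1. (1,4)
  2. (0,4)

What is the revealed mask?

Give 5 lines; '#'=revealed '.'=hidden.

Answer: ..###
..###
.....
.....
.....

Derivation:
Click 1 (1,4) count=2: revealed 1 new [(1,4)] -> total=1
Click 2 (0,4) count=0: revealed 5 new [(0,2) (0,3) (0,4) (1,2) (1,3)] -> total=6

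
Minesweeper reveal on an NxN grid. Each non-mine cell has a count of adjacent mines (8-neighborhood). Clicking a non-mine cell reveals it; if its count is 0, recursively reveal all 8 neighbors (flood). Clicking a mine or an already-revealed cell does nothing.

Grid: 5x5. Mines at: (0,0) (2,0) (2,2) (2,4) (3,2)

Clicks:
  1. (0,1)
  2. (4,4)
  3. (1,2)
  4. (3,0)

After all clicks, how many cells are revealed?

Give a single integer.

Answer: 7

Derivation:
Click 1 (0,1) count=1: revealed 1 new [(0,1)] -> total=1
Click 2 (4,4) count=0: revealed 4 new [(3,3) (3,4) (4,3) (4,4)] -> total=5
Click 3 (1,2) count=1: revealed 1 new [(1,2)] -> total=6
Click 4 (3,0) count=1: revealed 1 new [(3,0)] -> total=7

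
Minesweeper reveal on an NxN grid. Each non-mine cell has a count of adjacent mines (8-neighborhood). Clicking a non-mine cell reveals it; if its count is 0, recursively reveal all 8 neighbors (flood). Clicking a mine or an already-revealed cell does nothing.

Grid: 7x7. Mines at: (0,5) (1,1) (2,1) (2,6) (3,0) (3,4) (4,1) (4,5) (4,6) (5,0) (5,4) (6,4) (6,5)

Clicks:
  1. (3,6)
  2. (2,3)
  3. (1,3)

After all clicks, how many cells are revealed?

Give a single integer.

Click 1 (3,6) count=3: revealed 1 new [(3,6)] -> total=1
Click 2 (2,3) count=1: revealed 1 new [(2,3)] -> total=2
Click 3 (1,3) count=0: revealed 8 new [(0,2) (0,3) (0,4) (1,2) (1,3) (1,4) (2,2) (2,4)] -> total=10

Answer: 10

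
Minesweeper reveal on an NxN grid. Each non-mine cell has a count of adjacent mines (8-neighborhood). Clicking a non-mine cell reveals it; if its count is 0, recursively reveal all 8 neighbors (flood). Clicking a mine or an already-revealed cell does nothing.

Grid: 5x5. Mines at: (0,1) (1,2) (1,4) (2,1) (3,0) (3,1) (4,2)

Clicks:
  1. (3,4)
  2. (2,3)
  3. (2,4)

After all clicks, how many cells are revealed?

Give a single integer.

Answer: 6

Derivation:
Click 1 (3,4) count=0: revealed 6 new [(2,3) (2,4) (3,3) (3,4) (4,3) (4,4)] -> total=6
Click 2 (2,3) count=2: revealed 0 new [(none)] -> total=6
Click 3 (2,4) count=1: revealed 0 new [(none)] -> total=6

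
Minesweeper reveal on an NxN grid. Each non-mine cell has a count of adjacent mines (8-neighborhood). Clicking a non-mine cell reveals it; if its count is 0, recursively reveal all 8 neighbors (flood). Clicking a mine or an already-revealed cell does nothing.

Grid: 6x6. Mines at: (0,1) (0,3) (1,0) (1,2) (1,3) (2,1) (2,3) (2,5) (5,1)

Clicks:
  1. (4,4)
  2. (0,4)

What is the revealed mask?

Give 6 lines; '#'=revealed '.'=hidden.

Answer: ....#.
......
......
..####
..####
..####

Derivation:
Click 1 (4,4) count=0: revealed 12 new [(3,2) (3,3) (3,4) (3,5) (4,2) (4,3) (4,4) (4,5) (5,2) (5,3) (5,4) (5,5)] -> total=12
Click 2 (0,4) count=2: revealed 1 new [(0,4)] -> total=13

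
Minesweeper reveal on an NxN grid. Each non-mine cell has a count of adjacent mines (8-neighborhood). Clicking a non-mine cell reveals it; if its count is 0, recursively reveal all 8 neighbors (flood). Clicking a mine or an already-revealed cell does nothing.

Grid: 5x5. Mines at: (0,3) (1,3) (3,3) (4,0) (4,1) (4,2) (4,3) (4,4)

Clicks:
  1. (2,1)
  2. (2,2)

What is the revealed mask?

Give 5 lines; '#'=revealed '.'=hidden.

Click 1 (2,1) count=0: revealed 12 new [(0,0) (0,1) (0,2) (1,0) (1,1) (1,2) (2,0) (2,1) (2,2) (3,0) (3,1) (3,2)] -> total=12
Click 2 (2,2) count=2: revealed 0 new [(none)] -> total=12

Answer: ###..
###..
###..
###..
.....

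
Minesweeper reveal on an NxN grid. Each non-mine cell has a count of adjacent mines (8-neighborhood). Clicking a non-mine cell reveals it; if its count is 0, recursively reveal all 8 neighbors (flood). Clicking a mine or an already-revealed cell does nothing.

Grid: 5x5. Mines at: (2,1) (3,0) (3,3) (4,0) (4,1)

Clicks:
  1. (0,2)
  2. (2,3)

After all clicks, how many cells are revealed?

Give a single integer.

Click 1 (0,2) count=0: revealed 13 new [(0,0) (0,1) (0,2) (0,3) (0,4) (1,0) (1,1) (1,2) (1,3) (1,4) (2,2) (2,3) (2,4)] -> total=13
Click 2 (2,3) count=1: revealed 0 new [(none)] -> total=13

Answer: 13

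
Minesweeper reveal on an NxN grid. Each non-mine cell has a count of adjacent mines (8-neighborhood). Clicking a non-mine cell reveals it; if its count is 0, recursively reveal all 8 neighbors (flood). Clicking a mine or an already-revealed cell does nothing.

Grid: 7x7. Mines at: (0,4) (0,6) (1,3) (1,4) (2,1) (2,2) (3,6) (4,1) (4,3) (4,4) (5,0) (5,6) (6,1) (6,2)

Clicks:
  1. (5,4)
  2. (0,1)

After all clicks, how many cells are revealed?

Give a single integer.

Answer: 7

Derivation:
Click 1 (5,4) count=2: revealed 1 new [(5,4)] -> total=1
Click 2 (0,1) count=0: revealed 6 new [(0,0) (0,1) (0,2) (1,0) (1,1) (1,2)] -> total=7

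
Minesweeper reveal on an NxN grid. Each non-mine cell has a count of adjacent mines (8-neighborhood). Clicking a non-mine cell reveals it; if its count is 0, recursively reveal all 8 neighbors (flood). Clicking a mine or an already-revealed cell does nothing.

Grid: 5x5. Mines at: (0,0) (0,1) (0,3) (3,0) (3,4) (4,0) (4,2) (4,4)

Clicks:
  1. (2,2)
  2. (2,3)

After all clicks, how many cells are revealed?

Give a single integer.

Answer: 9

Derivation:
Click 1 (2,2) count=0: revealed 9 new [(1,1) (1,2) (1,3) (2,1) (2,2) (2,3) (3,1) (3,2) (3,3)] -> total=9
Click 2 (2,3) count=1: revealed 0 new [(none)] -> total=9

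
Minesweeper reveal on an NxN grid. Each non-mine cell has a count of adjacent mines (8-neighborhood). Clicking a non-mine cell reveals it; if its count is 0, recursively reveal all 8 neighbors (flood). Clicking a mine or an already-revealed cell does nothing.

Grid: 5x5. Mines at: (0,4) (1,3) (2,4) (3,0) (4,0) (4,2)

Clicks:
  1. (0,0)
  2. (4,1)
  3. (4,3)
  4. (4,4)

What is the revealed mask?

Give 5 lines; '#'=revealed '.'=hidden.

Click 1 (0,0) count=0: revealed 9 new [(0,0) (0,1) (0,2) (1,0) (1,1) (1,2) (2,0) (2,1) (2,2)] -> total=9
Click 2 (4,1) count=3: revealed 1 new [(4,1)] -> total=10
Click 3 (4,3) count=1: revealed 1 new [(4,3)] -> total=11
Click 4 (4,4) count=0: revealed 3 new [(3,3) (3,4) (4,4)] -> total=14

Answer: ###..
###..
###..
...##
.#.##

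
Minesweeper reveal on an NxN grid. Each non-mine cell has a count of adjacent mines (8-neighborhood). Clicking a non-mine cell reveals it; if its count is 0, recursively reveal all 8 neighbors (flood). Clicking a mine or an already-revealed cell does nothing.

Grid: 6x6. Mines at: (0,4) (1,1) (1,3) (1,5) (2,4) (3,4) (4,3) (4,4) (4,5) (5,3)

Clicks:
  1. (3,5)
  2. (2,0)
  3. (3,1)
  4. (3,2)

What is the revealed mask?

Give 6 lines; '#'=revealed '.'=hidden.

Answer: ......
......
###...
###..#
###...
###...

Derivation:
Click 1 (3,5) count=4: revealed 1 new [(3,5)] -> total=1
Click 2 (2,0) count=1: revealed 1 new [(2,0)] -> total=2
Click 3 (3,1) count=0: revealed 11 new [(2,1) (2,2) (3,0) (3,1) (3,2) (4,0) (4,1) (4,2) (5,0) (5,1) (5,2)] -> total=13
Click 4 (3,2) count=1: revealed 0 new [(none)] -> total=13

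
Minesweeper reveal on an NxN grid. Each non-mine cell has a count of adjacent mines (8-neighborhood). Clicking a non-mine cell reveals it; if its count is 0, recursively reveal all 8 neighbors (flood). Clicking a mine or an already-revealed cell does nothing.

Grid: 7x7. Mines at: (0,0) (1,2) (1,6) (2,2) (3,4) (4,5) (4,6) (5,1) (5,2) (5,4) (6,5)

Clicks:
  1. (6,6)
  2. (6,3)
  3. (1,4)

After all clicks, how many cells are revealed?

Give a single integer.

Answer: 11

Derivation:
Click 1 (6,6) count=1: revealed 1 new [(6,6)] -> total=1
Click 2 (6,3) count=2: revealed 1 new [(6,3)] -> total=2
Click 3 (1,4) count=0: revealed 9 new [(0,3) (0,4) (0,5) (1,3) (1,4) (1,5) (2,3) (2,4) (2,5)] -> total=11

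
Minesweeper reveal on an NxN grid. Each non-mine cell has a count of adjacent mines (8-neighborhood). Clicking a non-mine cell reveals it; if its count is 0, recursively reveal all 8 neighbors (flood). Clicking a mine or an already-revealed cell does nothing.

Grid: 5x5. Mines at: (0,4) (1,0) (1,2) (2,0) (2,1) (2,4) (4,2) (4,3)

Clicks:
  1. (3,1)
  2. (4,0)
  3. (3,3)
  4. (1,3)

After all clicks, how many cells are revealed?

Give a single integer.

Answer: 6

Derivation:
Click 1 (3,1) count=3: revealed 1 new [(3,1)] -> total=1
Click 2 (4,0) count=0: revealed 3 new [(3,0) (4,0) (4,1)] -> total=4
Click 3 (3,3) count=3: revealed 1 new [(3,3)] -> total=5
Click 4 (1,3) count=3: revealed 1 new [(1,3)] -> total=6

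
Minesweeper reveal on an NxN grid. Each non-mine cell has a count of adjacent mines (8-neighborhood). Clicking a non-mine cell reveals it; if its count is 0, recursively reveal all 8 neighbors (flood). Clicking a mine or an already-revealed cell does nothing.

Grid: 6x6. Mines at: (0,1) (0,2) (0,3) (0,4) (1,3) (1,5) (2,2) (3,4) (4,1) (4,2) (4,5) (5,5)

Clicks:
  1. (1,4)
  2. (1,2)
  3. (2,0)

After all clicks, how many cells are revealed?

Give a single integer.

Click 1 (1,4) count=4: revealed 1 new [(1,4)] -> total=1
Click 2 (1,2) count=5: revealed 1 new [(1,2)] -> total=2
Click 3 (2,0) count=0: revealed 6 new [(1,0) (1,1) (2,0) (2,1) (3,0) (3,1)] -> total=8

Answer: 8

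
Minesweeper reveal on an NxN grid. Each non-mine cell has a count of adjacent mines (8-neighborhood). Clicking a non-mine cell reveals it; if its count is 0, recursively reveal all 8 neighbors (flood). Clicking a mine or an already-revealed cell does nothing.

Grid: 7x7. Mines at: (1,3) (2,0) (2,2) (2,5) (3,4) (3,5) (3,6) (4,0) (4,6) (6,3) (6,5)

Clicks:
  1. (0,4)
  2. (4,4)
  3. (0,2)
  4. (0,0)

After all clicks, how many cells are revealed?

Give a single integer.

Click 1 (0,4) count=1: revealed 1 new [(0,4)] -> total=1
Click 2 (4,4) count=2: revealed 1 new [(4,4)] -> total=2
Click 3 (0,2) count=1: revealed 1 new [(0,2)] -> total=3
Click 4 (0,0) count=0: revealed 5 new [(0,0) (0,1) (1,0) (1,1) (1,2)] -> total=8

Answer: 8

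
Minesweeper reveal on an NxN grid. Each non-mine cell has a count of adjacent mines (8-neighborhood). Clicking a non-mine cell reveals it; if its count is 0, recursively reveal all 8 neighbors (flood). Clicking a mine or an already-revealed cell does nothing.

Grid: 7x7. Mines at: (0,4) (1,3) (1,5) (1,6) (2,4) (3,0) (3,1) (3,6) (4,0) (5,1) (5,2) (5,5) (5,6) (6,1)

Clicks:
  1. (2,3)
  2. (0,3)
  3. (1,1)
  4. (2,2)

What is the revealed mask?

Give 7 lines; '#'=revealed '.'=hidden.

Click 1 (2,3) count=2: revealed 1 new [(2,3)] -> total=1
Click 2 (0,3) count=2: revealed 1 new [(0,3)] -> total=2
Click 3 (1,1) count=0: revealed 9 new [(0,0) (0,1) (0,2) (1,0) (1,1) (1,2) (2,0) (2,1) (2,2)] -> total=11
Click 4 (2,2) count=2: revealed 0 new [(none)] -> total=11

Answer: ####...
###....
####...
.......
.......
.......
.......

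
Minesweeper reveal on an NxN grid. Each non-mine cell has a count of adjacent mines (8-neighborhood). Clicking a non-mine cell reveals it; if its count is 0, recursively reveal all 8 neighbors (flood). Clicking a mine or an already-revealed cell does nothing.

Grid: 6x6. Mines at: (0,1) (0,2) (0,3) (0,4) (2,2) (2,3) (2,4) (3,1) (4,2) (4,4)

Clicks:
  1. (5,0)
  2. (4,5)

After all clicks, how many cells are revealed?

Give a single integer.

Answer: 5

Derivation:
Click 1 (5,0) count=0: revealed 4 new [(4,0) (4,1) (5,0) (5,1)] -> total=4
Click 2 (4,5) count=1: revealed 1 new [(4,5)] -> total=5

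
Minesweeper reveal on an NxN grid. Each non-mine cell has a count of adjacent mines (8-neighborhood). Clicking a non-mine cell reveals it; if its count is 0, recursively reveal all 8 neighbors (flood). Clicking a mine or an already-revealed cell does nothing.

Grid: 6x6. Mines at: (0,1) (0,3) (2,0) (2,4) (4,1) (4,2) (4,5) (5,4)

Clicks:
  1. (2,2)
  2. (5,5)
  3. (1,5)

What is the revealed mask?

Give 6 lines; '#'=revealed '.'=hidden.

Answer: ......
.###.#
.###..
.###..
......
.....#

Derivation:
Click 1 (2,2) count=0: revealed 9 new [(1,1) (1,2) (1,3) (2,1) (2,2) (2,3) (3,1) (3,2) (3,3)] -> total=9
Click 2 (5,5) count=2: revealed 1 new [(5,5)] -> total=10
Click 3 (1,5) count=1: revealed 1 new [(1,5)] -> total=11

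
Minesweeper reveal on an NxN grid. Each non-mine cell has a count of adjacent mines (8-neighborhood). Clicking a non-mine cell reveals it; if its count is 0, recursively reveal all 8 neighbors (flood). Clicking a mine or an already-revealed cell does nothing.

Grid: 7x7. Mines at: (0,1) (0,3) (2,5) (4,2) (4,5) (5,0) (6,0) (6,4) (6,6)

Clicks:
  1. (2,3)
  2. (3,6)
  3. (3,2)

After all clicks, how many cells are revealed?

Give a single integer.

Answer: 18

Derivation:
Click 1 (2,3) count=0: revealed 17 new [(1,0) (1,1) (1,2) (1,3) (1,4) (2,0) (2,1) (2,2) (2,3) (2,4) (3,0) (3,1) (3,2) (3,3) (3,4) (4,0) (4,1)] -> total=17
Click 2 (3,6) count=2: revealed 1 new [(3,6)] -> total=18
Click 3 (3,2) count=1: revealed 0 new [(none)] -> total=18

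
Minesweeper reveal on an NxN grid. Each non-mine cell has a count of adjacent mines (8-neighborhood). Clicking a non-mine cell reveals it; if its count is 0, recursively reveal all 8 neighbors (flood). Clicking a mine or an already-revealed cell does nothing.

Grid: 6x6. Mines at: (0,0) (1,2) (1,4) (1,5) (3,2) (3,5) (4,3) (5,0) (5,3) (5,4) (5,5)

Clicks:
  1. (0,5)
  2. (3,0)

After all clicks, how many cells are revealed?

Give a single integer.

Click 1 (0,5) count=2: revealed 1 new [(0,5)] -> total=1
Click 2 (3,0) count=0: revealed 8 new [(1,0) (1,1) (2,0) (2,1) (3,0) (3,1) (4,0) (4,1)] -> total=9

Answer: 9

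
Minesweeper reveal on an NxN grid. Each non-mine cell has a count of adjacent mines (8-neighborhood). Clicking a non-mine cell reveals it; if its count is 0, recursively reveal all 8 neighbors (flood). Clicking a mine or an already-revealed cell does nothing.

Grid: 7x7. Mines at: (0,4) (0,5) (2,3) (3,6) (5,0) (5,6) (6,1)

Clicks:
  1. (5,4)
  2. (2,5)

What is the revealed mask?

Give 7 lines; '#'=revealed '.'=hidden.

Click 1 (5,4) count=0: revealed 32 new [(0,0) (0,1) (0,2) (0,3) (1,0) (1,1) (1,2) (1,3) (2,0) (2,1) (2,2) (3,0) (3,1) (3,2) (3,3) (3,4) (3,5) (4,0) (4,1) (4,2) (4,3) (4,4) (4,5) (5,1) (5,2) (5,3) (5,4) (5,5) (6,2) (6,3) (6,4) (6,5)] -> total=32
Click 2 (2,5) count=1: revealed 1 new [(2,5)] -> total=33

Answer: ####...
####...
###..#.
######.
######.
.#####.
..####.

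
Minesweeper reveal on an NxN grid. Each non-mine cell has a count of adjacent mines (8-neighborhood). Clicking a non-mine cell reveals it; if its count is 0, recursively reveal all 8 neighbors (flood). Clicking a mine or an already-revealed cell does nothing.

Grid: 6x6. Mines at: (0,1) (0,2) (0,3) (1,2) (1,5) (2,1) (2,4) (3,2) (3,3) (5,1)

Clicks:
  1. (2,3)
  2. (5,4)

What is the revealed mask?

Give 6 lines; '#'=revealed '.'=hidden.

Answer: ......
......
...#..
....##
..####
..####

Derivation:
Click 1 (2,3) count=4: revealed 1 new [(2,3)] -> total=1
Click 2 (5,4) count=0: revealed 10 new [(3,4) (3,5) (4,2) (4,3) (4,4) (4,5) (5,2) (5,3) (5,4) (5,5)] -> total=11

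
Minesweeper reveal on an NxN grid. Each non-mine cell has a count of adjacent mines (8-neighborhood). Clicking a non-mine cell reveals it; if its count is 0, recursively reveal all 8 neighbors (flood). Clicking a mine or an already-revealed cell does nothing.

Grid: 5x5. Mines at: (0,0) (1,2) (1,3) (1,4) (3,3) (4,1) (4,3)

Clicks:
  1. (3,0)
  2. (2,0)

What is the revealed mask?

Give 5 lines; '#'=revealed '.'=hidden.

Answer: .....
##...
##...
##...
.....

Derivation:
Click 1 (3,0) count=1: revealed 1 new [(3,0)] -> total=1
Click 2 (2,0) count=0: revealed 5 new [(1,0) (1,1) (2,0) (2,1) (3,1)] -> total=6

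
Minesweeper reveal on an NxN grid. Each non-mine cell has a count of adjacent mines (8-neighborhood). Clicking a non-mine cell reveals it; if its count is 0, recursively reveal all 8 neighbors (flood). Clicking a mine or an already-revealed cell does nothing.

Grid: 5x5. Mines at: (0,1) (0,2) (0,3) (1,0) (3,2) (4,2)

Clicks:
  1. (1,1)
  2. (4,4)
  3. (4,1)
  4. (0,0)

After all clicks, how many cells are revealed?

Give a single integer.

Click 1 (1,1) count=3: revealed 1 new [(1,1)] -> total=1
Click 2 (4,4) count=0: revealed 8 new [(1,3) (1,4) (2,3) (2,4) (3,3) (3,4) (4,3) (4,4)] -> total=9
Click 3 (4,1) count=2: revealed 1 new [(4,1)] -> total=10
Click 4 (0,0) count=2: revealed 1 new [(0,0)] -> total=11

Answer: 11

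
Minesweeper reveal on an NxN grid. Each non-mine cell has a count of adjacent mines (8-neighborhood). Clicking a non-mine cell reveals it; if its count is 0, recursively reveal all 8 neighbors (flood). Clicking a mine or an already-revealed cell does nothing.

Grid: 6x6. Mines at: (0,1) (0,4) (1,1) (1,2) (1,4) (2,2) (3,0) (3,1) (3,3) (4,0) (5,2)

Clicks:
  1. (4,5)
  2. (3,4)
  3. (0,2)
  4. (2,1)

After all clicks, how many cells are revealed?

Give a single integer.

Answer: 12

Derivation:
Click 1 (4,5) count=0: revealed 10 new [(2,4) (2,5) (3,4) (3,5) (4,3) (4,4) (4,5) (5,3) (5,4) (5,5)] -> total=10
Click 2 (3,4) count=1: revealed 0 new [(none)] -> total=10
Click 3 (0,2) count=3: revealed 1 new [(0,2)] -> total=11
Click 4 (2,1) count=5: revealed 1 new [(2,1)] -> total=12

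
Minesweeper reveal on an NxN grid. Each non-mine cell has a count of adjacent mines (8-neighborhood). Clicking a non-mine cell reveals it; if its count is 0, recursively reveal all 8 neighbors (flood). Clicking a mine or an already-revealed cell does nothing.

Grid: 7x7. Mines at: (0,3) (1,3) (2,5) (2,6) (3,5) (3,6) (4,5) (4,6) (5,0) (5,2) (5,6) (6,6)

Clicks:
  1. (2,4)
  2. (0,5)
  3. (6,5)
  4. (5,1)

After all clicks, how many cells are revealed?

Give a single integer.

Answer: 9

Derivation:
Click 1 (2,4) count=3: revealed 1 new [(2,4)] -> total=1
Click 2 (0,5) count=0: revealed 6 new [(0,4) (0,5) (0,6) (1,4) (1,5) (1,6)] -> total=7
Click 3 (6,5) count=2: revealed 1 new [(6,5)] -> total=8
Click 4 (5,1) count=2: revealed 1 new [(5,1)] -> total=9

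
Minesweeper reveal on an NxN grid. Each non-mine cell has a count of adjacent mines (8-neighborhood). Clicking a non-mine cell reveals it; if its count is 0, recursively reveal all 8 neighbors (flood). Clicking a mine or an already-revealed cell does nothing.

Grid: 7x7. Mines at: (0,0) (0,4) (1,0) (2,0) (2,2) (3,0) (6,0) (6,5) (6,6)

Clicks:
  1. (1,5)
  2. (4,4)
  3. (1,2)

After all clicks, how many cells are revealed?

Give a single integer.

Click 1 (1,5) count=1: revealed 1 new [(1,5)] -> total=1
Click 2 (4,4) count=0: revealed 31 new [(0,5) (0,6) (1,3) (1,4) (1,6) (2,3) (2,4) (2,5) (2,6) (3,1) (3,2) (3,3) (3,4) (3,5) (3,6) (4,1) (4,2) (4,3) (4,4) (4,5) (4,6) (5,1) (5,2) (5,3) (5,4) (5,5) (5,6) (6,1) (6,2) (6,3) (6,4)] -> total=32
Click 3 (1,2) count=1: revealed 1 new [(1,2)] -> total=33

Answer: 33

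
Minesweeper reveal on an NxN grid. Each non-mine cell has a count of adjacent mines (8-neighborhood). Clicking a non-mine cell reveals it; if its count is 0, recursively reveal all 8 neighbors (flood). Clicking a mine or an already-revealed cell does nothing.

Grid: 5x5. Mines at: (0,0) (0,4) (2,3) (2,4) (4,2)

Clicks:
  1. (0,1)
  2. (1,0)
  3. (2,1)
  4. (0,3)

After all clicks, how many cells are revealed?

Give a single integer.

Click 1 (0,1) count=1: revealed 1 new [(0,1)] -> total=1
Click 2 (1,0) count=1: revealed 1 new [(1,0)] -> total=2
Click 3 (2,1) count=0: revealed 10 new [(1,1) (1,2) (2,0) (2,1) (2,2) (3,0) (3,1) (3,2) (4,0) (4,1)] -> total=12
Click 4 (0,3) count=1: revealed 1 new [(0,3)] -> total=13

Answer: 13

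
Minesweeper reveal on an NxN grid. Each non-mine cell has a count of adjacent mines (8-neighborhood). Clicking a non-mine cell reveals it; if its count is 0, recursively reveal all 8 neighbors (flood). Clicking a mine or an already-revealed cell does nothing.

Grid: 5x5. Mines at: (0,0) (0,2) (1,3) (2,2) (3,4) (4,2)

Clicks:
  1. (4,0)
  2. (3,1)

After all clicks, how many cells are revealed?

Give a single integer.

Answer: 8

Derivation:
Click 1 (4,0) count=0: revealed 8 new [(1,0) (1,1) (2,0) (2,1) (3,0) (3,1) (4,0) (4,1)] -> total=8
Click 2 (3,1) count=2: revealed 0 new [(none)] -> total=8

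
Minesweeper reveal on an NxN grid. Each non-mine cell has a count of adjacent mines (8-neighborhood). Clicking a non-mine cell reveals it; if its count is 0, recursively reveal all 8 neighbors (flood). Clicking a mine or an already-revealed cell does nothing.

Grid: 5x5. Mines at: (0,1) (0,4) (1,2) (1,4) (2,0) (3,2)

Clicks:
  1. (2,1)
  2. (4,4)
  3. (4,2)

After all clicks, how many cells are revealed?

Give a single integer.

Click 1 (2,1) count=3: revealed 1 new [(2,1)] -> total=1
Click 2 (4,4) count=0: revealed 6 new [(2,3) (2,4) (3,3) (3,4) (4,3) (4,4)] -> total=7
Click 3 (4,2) count=1: revealed 1 new [(4,2)] -> total=8

Answer: 8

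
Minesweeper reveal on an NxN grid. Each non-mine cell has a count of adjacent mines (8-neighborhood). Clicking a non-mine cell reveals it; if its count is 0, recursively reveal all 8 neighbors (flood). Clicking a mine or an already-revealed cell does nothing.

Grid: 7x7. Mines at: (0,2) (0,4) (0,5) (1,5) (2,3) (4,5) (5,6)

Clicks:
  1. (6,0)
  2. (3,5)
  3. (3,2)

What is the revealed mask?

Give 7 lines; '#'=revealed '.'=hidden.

Click 1 (6,0) count=0: revealed 30 new [(0,0) (0,1) (1,0) (1,1) (1,2) (2,0) (2,1) (2,2) (3,0) (3,1) (3,2) (3,3) (3,4) (4,0) (4,1) (4,2) (4,3) (4,4) (5,0) (5,1) (5,2) (5,3) (5,4) (5,5) (6,0) (6,1) (6,2) (6,3) (6,4) (6,5)] -> total=30
Click 2 (3,5) count=1: revealed 1 new [(3,5)] -> total=31
Click 3 (3,2) count=1: revealed 0 new [(none)] -> total=31

Answer: ##.....
###....
###....
######.
#####..
######.
######.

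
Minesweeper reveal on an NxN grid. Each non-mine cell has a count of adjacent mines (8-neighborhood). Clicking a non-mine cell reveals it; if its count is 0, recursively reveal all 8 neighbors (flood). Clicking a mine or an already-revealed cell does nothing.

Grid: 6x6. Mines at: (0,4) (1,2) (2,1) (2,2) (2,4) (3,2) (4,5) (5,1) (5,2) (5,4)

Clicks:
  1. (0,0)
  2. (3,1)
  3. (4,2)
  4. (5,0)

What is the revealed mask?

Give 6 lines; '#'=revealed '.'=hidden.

Click 1 (0,0) count=0: revealed 4 new [(0,0) (0,1) (1,0) (1,1)] -> total=4
Click 2 (3,1) count=3: revealed 1 new [(3,1)] -> total=5
Click 3 (4,2) count=3: revealed 1 new [(4,2)] -> total=6
Click 4 (5,0) count=1: revealed 1 new [(5,0)] -> total=7

Answer: ##....
##....
......
.#....
..#...
#.....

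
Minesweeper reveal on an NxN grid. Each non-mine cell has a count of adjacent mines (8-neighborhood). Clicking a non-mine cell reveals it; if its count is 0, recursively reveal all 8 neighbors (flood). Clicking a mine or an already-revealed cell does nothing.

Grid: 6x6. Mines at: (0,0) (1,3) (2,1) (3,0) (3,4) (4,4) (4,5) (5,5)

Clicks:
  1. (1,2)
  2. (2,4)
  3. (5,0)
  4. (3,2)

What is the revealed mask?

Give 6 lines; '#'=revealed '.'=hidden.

Answer: ......
..#...
....#.
.###..
####..
####..

Derivation:
Click 1 (1,2) count=2: revealed 1 new [(1,2)] -> total=1
Click 2 (2,4) count=2: revealed 1 new [(2,4)] -> total=2
Click 3 (5,0) count=0: revealed 11 new [(3,1) (3,2) (3,3) (4,0) (4,1) (4,2) (4,3) (5,0) (5,1) (5,2) (5,3)] -> total=13
Click 4 (3,2) count=1: revealed 0 new [(none)] -> total=13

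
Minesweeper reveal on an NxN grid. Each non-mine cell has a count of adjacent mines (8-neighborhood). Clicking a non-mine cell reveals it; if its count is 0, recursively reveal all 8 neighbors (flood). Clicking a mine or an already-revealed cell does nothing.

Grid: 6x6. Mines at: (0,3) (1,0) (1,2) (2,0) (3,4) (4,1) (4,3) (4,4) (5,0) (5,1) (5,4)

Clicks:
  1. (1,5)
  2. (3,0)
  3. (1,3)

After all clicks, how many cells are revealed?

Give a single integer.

Answer: 8

Derivation:
Click 1 (1,5) count=0: revealed 6 new [(0,4) (0,5) (1,4) (1,5) (2,4) (2,5)] -> total=6
Click 2 (3,0) count=2: revealed 1 new [(3,0)] -> total=7
Click 3 (1,3) count=2: revealed 1 new [(1,3)] -> total=8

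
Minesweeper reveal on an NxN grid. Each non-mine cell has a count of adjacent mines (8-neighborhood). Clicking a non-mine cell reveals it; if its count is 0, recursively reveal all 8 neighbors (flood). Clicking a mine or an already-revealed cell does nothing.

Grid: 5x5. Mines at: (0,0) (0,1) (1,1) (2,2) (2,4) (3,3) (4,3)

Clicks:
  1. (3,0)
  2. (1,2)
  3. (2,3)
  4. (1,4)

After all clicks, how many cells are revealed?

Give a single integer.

Click 1 (3,0) count=0: revealed 8 new [(2,0) (2,1) (3,0) (3,1) (3,2) (4,0) (4,1) (4,2)] -> total=8
Click 2 (1,2) count=3: revealed 1 new [(1,2)] -> total=9
Click 3 (2,3) count=3: revealed 1 new [(2,3)] -> total=10
Click 4 (1,4) count=1: revealed 1 new [(1,4)] -> total=11

Answer: 11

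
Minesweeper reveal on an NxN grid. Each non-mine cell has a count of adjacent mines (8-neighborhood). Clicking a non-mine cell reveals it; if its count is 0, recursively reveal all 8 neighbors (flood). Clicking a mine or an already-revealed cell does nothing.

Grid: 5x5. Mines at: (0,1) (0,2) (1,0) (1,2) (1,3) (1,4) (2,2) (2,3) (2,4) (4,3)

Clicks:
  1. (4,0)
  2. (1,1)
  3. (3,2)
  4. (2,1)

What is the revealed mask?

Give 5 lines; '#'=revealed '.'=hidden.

Click 1 (4,0) count=0: revealed 8 new [(2,0) (2,1) (3,0) (3,1) (3,2) (4,0) (4,1) (4,2)] -> total=8
Click 2 (1,1) count=5: revealed 1 new [(1,1)] -> total=9
Click 3 (3,2) count=3: revealed 0 new [(none)] -> total=9
Click 4 (2,1) count=3: revealed 0 new [(none)] -> total=9

Answer: .....
.#...
##...
###..
###..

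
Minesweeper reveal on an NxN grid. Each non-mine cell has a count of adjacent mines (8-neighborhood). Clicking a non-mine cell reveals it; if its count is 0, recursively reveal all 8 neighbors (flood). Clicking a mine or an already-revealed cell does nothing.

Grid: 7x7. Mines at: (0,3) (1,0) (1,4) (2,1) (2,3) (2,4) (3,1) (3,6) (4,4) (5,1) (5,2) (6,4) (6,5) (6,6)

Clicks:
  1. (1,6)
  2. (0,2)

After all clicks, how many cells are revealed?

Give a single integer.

Click 1 (1,6) count=0: revealed 6 new [(0,5) (0,6) (1,5) (1,6) (2,5) (2,6)] -> total=6
Click 2 (0,2) count=1: revealed 1 new [(0,2)] -> total=7

Answer: 7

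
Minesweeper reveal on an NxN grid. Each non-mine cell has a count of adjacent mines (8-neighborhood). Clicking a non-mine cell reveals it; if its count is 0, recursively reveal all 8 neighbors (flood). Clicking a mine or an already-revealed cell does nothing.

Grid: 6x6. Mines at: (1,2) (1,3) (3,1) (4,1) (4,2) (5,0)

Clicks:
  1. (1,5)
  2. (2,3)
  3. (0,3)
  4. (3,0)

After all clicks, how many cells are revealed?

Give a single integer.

Click 1 (1,5) count=0: revealed 16 new [(0,4) (0,5) (1,4) (1,5) (2,3) (2,4) (2,5) (3,3) (3,4) (3,5) (4,3) (4,4) (4,5) (5,3) (5,4) (5,5)] -> total=16
Click 2 (2,3) count=2: revealed 0 new [(none)] -> total=16
Click 3 (0,3) count=2: revealed 1 new [(0,3)] -> total=17
Click 4 (3,0) count=2: revealed 1 new [(3,0)] -> total=18

Answer: 18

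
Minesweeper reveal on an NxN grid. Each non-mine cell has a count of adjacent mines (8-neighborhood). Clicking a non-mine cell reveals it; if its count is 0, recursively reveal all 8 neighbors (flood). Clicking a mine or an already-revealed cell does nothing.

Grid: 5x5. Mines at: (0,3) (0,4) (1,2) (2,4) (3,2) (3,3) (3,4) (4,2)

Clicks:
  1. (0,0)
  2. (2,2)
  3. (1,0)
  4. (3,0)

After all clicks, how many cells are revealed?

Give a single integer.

Answer: 11

Derivation:
Click 1 (0,0) count=0: revealed 10 new [(0,0) (0,1) (1,0) (1,1) (2,0) (2,1) (3,0) (3,1) (4,0) (4,1)] -> total=10
Click 2 (2,2) count=3: revealed 1 new [(2,2)] -> total=11
Click 3 (1,0) count=0: revealed 0 new [(none)] -> total=11
Click 4 (3,0) count=0: revealed 0 new [(none)] -> total=11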